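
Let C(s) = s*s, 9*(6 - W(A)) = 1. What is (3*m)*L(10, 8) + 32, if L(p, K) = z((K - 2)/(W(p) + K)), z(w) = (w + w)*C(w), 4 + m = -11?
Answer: 9665648/390625 ≈ 24.744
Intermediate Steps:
W(A) = 53/9 (W(A) = 6 - ⅑*1 = 6 - ⅑ = 53/9)
m = -15 (m = -4 - 11 = -15)
C(s) = s²
z(w) = 2*w³ (z(w) = (w + w)*w² = (2*w)*w² = 2*w³)
L(p, K) = 2*(-2 + K)³/(53/9 + K)³ (L(p, K) = 2*((K - 2)/(53/9 + K))³ = 2*((-2 + K)/(53/9 + K))³ = 2*((-2 + K)³/(53/9 + K)³) = 2*(-2 + K)³/(53/9 + K)³)
(3*m)*L(10, 8) + 32 = (3*(-15))*(1458*(-2 + 8)³/(53 + 9*8)³) + 32 = -65610*6³/(53 + 72)³ + 32 = -65610*216/125³ + 32 = -65610*216/1953125 + 32 = -45*314928/1953125 + 32 = -2834352/390625 + 32 = 9665648/390625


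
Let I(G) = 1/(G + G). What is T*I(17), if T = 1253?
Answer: 1253/34 ≈ 36.853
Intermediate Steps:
I(G) = 1/(2*G)
T*I(17) = 1253*((½)/17) = 1253*((½)*(1/17)) = 1253*(1/34) = 1253/34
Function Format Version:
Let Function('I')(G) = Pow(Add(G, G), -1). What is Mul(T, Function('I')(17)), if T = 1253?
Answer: Rational(1253, 34) ≈ 36.853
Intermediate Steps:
Function('I')(G) = Mul(Rational(1, 2), Pow(G, -1)) (Function('I')(G) = Pow(Mul(2, G), -1) = Mul(Rational(1, 2), Pow(G, -1)))
Mul(T, Function('I')(17)) = Mul(1253, Mul(Rational(1, 2), Pow(17, -1))) = Mul(1253, Mul(Rational(1, 2), Rational(1, 17))) = Mul(1253, Rational(1, 34)) = Rational(1253, 34)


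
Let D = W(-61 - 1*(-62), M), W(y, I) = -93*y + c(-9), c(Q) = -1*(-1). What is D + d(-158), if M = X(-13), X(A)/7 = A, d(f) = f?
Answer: -250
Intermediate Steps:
X(A) = 7*A
c(Q) = 1
M = -91 (M = 7*(-13) = -91)
W(y, I) = 1 - 93*y (W(y, I) = -93*y + 1 = 1 - 93*y)
D = -92 (D = 1 - 93*(-61 - 1*(-62)) = 1 - 93*(-61 + 62) = 1 - 93*1 = 1 - 93 = -92)
D + d(-158) = -92 - 158 = -250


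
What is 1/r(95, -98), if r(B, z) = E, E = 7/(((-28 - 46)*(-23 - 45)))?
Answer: 5032/7 ≈ 718.86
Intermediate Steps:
E = 7/5032 (E = 7/((-74*(-68))) = 7/5032 ≈ 0.0013911)
r(B, z) = 7/5032
1/r(95, -98) = 1/(7/5032) = 5032/7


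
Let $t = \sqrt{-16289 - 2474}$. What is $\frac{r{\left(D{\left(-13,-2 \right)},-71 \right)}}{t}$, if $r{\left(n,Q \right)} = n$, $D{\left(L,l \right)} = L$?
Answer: $\frac{13 i \sqrt{18763}}{18763} \approx 0.094906 i$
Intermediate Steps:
$t = i \sqrt{18763}$ ($t = \sqrt{-18763} = i \sqrt{18763} \approx 136.98 i$)
$\frac{r{\left(D{\left(-13,-2 \right)},-71 \right)}}{t} = - \frac{13}{i \sqrt{18763}} = - 13 \left(- \frac{i \sqrt{18763}}{18763}\right) = \frac{13 i \sqrt{18763}}{18763}$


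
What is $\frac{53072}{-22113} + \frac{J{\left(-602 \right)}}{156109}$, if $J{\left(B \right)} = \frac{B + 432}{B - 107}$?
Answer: $- \frac{5874073186022}{2447495166753} \approx -2.4$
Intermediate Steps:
$J{\left(B \right)} = \frac{432 + B}{-107 + B}$
$\frac{53072}{-22113} + \frac{J{\left(-602 \right)}}{156109} = \frac{53072}{-22113} + \frac{\frac{1}{-107 - 602} \left(432 - 602\right)}{156109} = 53072 \left(- \frac{1}{22113}\right) + \frac{1}{-709} \left(-170\right) \frac{1}{156109} = - \frac{53072}{22113} + \left(- \frac{1}{709}\right) \left(-170\right) \frac{1}{156109} = - \frac{53072}{22113} + \frac{170}{709} \cdot \frac{1}{156109} = - \frac{53072}{22113} + \frac{170}{110681281} = - \frac{5874073186022}{2447495166753}$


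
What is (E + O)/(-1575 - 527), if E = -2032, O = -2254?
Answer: 2143/1051 ≈ 2.0390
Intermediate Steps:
(E + O)/(-1575 - 527) = (-2032 - 2254)/(-1575 - 527) = -4286/(-2102) = -4286*(-1/2102) = 2143/1051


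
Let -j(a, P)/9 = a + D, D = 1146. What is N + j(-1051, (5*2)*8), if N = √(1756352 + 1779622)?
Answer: -855 + 9*√43654 ≈ 1025.4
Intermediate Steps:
j(a, P) = -10314 - 9*a (j(a, P) = -9*(a + 1146) = -9*(1146 + a) = -10314 - 9*a)
N = 9*√43654 (N = √3535974 = 9*√43654 ≈ 1880.4)
N + j(-1051, (5*2)*8) = 9*√43654 + (-10314 - 9*(-1051)) = 9*√43654 + (-10314 + 9459) = 9*√43654 - 855 = -855 + 9*√43654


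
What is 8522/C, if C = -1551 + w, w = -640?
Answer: -8522/2191 ≈ -3.8895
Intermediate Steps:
C = -2191 (C = -1551 - 640 = -2191)
8522/C = 8522/(-2191) = 8522*(-1/2191) = -8522/2191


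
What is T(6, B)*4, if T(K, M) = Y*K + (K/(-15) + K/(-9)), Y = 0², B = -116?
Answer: -64/15 ≈ -4.2667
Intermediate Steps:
Y = 0
T(K, M) = -8*K/45 (T(K, M) = 0*K + (K/(-15) + K/(-9)) = 0 + (K*(-1/15) + K*(-⅑)) = 0 + (-K/15 - K/9) = 0 - 8*K/45 = -8*K/45)
T(6, B)*4 = -8/45*6*4 = -16/15*4 = -64/15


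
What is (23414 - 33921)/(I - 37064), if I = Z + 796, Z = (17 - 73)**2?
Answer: 10507/33132 ≈ 0.31713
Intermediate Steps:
Z = 3136 (Z = (-56)**2 = 3136)
I = 3932 (I = 3136 + 796 = 3932)
(23414 - 33921)/(I - 37064) = (23414 - 33921)/(3932 - 37064) = -10507/(-33132) = -10507*(-1/33132) = 10507/33132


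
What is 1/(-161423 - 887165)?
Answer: -1/1048588 ≈ -9.5366e-7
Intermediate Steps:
1/(-161423 - 887165) = 1/(-1048588) = -1/1048588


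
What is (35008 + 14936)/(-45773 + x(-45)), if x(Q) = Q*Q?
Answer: -12486/10937 ≈ -1.1416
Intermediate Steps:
x(Q) = Q**2
(35008 + 14936)/(-45773 + x(-45)) = (35008 + 14936)/(-45773 + (-45)**2) = 49944/(-45773 + 2025) = 49944/(-43748) = 49944*(-1/43748) = -12486/10937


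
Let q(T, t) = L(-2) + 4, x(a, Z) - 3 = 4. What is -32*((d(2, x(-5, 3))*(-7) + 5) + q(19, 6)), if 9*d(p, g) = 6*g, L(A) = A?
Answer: 2464/3 ≈ 821.33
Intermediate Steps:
x(a, Z) = 7 (x(a, Z) = 3 + 4 = 7)
d(p, g) = 2*g/3 (d(p, g) = (6*g)/9 = 2*g/3)
q(T, t) = 2 (q(T, t) = -2 + 4 = 2)
-32*((d(2, x(-5, 3))*(-7) + 5) + q(19, 6)) = -32*((((⅔)*7)*(-7) + 5) + 2) = -32*(((14/3)*(-7) + 5) + 2) = -32*((-98/3 + 5) + 2) = -32*(-83/3 + 2) = -32*(-77/3) = 2464/3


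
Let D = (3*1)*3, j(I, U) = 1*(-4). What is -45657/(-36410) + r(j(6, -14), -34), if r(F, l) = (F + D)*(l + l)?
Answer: -12333743/36410 ≈ -338.75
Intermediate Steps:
j(I, U) = -4
D = 9 (D = 3*3 = 9)
r(F, l) = 2*l*(9 + F) (r(F, l) = (F + 9)*(l + l) = (9 + F)*(2*l) = 2*l*(9 + F))
-45657/(-36410) + r(j(6, -14), -34) = -45657/(-36410) + 2*(-34)*(9 - 4) = -45657*(-1/36410) + 2*(-34)*5 = 45657/36410 - 340 = -12333743/36410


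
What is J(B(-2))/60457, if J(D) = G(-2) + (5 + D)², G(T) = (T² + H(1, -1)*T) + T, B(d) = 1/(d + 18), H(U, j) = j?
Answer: 7585/15476992 ≈ 0.00049008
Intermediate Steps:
B(d) = 1/(18 + d)
G(T) = T² (G(T) = (T² - T) + T = T²)
J(D) = 4 + (5 + D)² (J(D) = (-2)² + (5 + D)² = 4 + (5 + D)²)
J(B(-2))/60457 = (4 + (5 + 1/(18 - 2))²)/60457 = (4 + (5 + 1/16)²)*(1/60457) = (4 + (81/16)²)*(1/60457) = (4 + 6561/256)*(1/60457) = (7585/256)*(1/60457) = 7585/15476992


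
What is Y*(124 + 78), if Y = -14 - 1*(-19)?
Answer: 1010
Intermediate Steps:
Y = 5 (Y = -14 + 19 = 5)
Y*(124 + 78) = 5*(124 + 78) = 5*202 = 1010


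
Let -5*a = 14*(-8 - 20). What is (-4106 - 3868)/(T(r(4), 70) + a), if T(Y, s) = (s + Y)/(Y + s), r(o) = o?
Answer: -39870/397 ≈ -100.43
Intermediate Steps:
T(Y, s) = 1 (T(Y, s) = (Y + s)/(Y + s) = 1)
a = 392/5 (a = -14*(-8 - 20)/5 = -14*(-28)/5 = -1/5*(-392) = 392/5 ≈ 78.400)
(-4106 - 3868)/(T(r(4), 70) + a) = (-4106 - 3868)/(1 + 392/5) = -7974/397/5 = -7974*5/397 = -39870/397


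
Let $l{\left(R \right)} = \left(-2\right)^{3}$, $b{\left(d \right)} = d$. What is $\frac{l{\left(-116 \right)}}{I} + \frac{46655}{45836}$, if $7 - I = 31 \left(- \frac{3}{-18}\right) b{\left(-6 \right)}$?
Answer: $\frac{100443}{124412} \approx 0.80734$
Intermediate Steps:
$l{\left(R \right)} = -8$
$I = 38$ ($I = 7 - 31 \left(- \frac{3}{-18}\right) \left(-6\right) = 7 - 31 \left(\left(-3\right) \left(- \frac{1}{18}\right)\right) \left(-6\right) = 7 - 31 \cdot \frac{1}{6} \left(-6\right) = 7 - \frac{31}{6} \left(-6\right) = 7 - -31 = 7 + 31 = 38$)
$\frac{l{\left(-116 \right)}}{I} + \frac{46655}{45836} = - \frac{8}{38} + \frac{46655}{45836} = \left(-8\right) \frac{1}{38} + 46655 \cdot \frac{1}{45836} = - \frac{4}{19} + \frac{6665}{6548} = \frac{100443}{124412}$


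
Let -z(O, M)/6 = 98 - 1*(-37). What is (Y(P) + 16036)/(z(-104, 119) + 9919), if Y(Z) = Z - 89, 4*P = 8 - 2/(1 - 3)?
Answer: 63797/36436 ≈ 1.7509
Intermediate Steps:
P = 9/4 (P = (8 - 2/(1 - 3))/4 = (8 - 2/(-2))/4 = (8 - 1/2*(-2))/4 = (8 + 1)/4 = (1/4)*9 = 9/4 ≈ 2.2500)
Y(Z) = -89 + Z
z(O, M) = -810 (z(O, M) = -6*(98 - 1*(-37)) = -6*(98 + 37) = -6*135 = -810)
(Y(P) + 16036)/(z(-104, 119) + 9919) = ((-89 + 9/4) + 16036)/(-810 + 9919) = (-347/4 + 16036)/9109 = (63797/4)*(1/9109) = 63797/36436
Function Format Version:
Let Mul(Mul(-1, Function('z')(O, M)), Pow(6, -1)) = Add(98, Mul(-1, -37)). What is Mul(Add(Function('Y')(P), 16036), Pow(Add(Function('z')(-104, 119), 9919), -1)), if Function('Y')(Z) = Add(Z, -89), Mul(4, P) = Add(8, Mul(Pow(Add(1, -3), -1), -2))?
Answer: Rational(63797, 36436) ≈ 1.7509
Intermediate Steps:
P = Rational(9, 4) (P = Mul(Rational(1, 4), Add(8, Mul(Pow(Add(1, -3), -1), -2))) = Mul(Rational(1, 4), Add(8, Mul(Pow(-2, -1), -2))) = Mul(Rational(1, 4), Add(8, Mul(Rational(-1, 2), -2))) = Mul(Rational(1, 4), Add(8, 1)) = Mul(Rational(1, 4), 9) = Rational(9, 4) ≈ 2.2500)
Function('Y')(Z) = Add(-89, Z)
Function('z')(O, M) = -810 (Function('z')(O, M) = Mul(-6, Add(98, Mul(-1, -37))) = Mul(-6, Add(98, 37)) = Mul(-6, 135) = -810)
Mul(Add(Function('Y')(P), 16036), Pow(Add(Function('z')(-104, 119), 9919), -1)) = Mul(Add(Add(-89, Rational(9, 4)), 16036), Pow(Add(-810, 9919), -1)) = Mul(Add(Rational(-347, 4), 16036), Pow(9109, -1)) = Mul(Rational(63797, 4), Rational(1, 9109)) = Rational(63797, 36436)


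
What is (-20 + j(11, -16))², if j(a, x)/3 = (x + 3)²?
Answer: 237169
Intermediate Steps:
j(a, x) = 3*(3 + x)² (j(a, x) = 3*(x + 3)² = 3*(3 + x)²)
(-20 + j(11, -16))² = (-20 + 3*(3 - 16)²)² = (-20 + 3*(-13)²)² = (-20 + 3*169)² = (-20 + 507)² = 487² = 237169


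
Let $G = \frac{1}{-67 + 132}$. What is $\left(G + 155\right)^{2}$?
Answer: $\frac{101525776}{4225} \approx 24030.0$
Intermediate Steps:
$G = \frac{1}{65} \approx 0.015385$
$\left(G + 155\right)^{2} = \left(\frac{1}{65} + 155\right)^{2} = \left(\frac{10076}{65}\right)^{2} = \frac{101525776}{4225}$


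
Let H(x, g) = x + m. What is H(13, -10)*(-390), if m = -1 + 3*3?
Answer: -8190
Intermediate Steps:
m = 8 (m = -1 + 9 = 8)
H(x, g) = 8 + x (H(x, g) = x + 8 = 8 + x)
H(13, -10)*(-390) = (8 + 13)*(-390) = 21*(-390) = -8190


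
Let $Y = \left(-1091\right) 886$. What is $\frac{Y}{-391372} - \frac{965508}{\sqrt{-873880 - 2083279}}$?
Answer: $\frac{483313}{195686} + \frac{965508 i \sqrt{2957159}}{2957159} \approx 2.4698 + 561.46 i$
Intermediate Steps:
$Y = -966626$
$\frac{Y}{-391372} - \frac{965508}{\sqrt{-873880 - 2083279}} = - \frac{966626}{-391372} - \frac{965508}{\sqrt{-873880 - 2083279}} = \left(-966626\right) \left(- \frac{1}{391372}\right) - \frac{965508}{\sqrt{-2957159}} = \frac{483313}{195686} - \frac{965508}{i \sqrt{2957159}} = \frac{483313}{195686} - 965508 \left(- \frac{i \sqrt{2957159}}{2957159}\right) = \frac{483313}{195686} + \frac{965508 i \sqrt{2957159}}{2957159}$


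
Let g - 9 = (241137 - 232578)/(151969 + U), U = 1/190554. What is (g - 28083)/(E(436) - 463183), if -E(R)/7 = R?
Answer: 812973706465512/13501373386076345 ≈ 0.060214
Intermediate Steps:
U = 1/190554 ≈ 5.2479e-6
g = 262255659129/28958300827 (g = 9 + (241137 - 232578)/(151969 + 1/190554) = 9 + 8559/(28958300827/190554) = 9 + 8559*(190554/28958300827) = 9 + 1630951686/28958300827 = 262255659129/28958300827 ≈ 9.0563)
E(R) = -7*R
(g - 28083)/(E(436) - 463183) = (262255659129/28958300827 - 28083)/(-7*436 - 463183) = -812973706465512/(28958300827*(-3052 - 463183)) = -812973706465512/28958300827/(-466235) = -812973706465512/28958300827*(-1/466235) = 812973706465512/13501373386076345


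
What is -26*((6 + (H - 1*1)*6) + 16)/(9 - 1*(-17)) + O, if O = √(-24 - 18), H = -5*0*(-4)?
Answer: -16 + I*√42 ≈ -16.0 + 6.4807*I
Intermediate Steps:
H = 0 (H = 0*(-4) = 0)
O = I*√42 (O = √(-42) = I*√42 ≈ 6.4807*I)
-26*((6 + (H - 1*1)*6) + 16)/(9 - 1*(-17)) + O = -26*((6 + (0 - 1*1)*6) + 16)/(9 - 1*(-17)) + I*√42 = -26*((6 + (0 - 1)*6) + 16)/(9 + 17) + I*√42 = -26*((6 - 1*6) + 16)/26 + I*√42 = -26*((6 - 6) + 16)/26 + I*√42 = -26*(0 + 16)/26 + I*√42 = -416/26 + I*√42 = -26*8/13 + I*√42 = -16 + I*√42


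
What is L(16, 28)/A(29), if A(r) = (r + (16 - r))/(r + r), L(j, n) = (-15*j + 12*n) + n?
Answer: 899/2 ≈ 449.50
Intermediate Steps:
L(j, n) = -15*j + 13*n
A(r) = 8/r (A(r) = 16/((2*r)) = 16*(1/(2*r)) = 8/r)
L(16, 28)/A(29) = (-15*16 + 13*28)/((8/29)) = (-240 + 364)/((8*(1/29))) = 124/(8/29) = 124*(29/8) = 899/2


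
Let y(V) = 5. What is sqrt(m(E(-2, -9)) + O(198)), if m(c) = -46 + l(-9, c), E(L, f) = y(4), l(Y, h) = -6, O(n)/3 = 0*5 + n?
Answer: sqrt(542) ≈ 23.281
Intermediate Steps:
O(n) = 3*n (O(n) = 3*(0*5 + n) = 3*(0 + n) = 3*n)
E(L, f) = 5
m(c) = -52 (m(c) = -46 - 6 = -52)
sqrt(m(E(-2, -9)) + O(198)) = sqrt(-52 + 3*198) = sqrt(-52 + 594) = sqrt(542)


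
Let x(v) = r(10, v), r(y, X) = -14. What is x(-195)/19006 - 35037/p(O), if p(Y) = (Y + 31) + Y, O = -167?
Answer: 110984830/959803 ≈ 115.63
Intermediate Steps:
x(v) = -14
p(Y) = 31 + 2*Y (p(Y) = (31 + Y) + Y = 31 + 2*Y)
x(-195)/19006 - 35037/p(O) = -14/19006 - 35037/(31 + 2*(-167)) = -14*1/19006 - 35037/(31 - 334) = -7/9503 - 35037/(-303) = -7/9503 - 35037*(-1/303) = -7/9503 + 11679/101 = 110984830/959803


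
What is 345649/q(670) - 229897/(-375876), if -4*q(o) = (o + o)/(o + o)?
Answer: -519684424199/375876 ≈ -1.3826e+6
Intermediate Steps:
q(o) = -1/4 (q(o) = -(o + o)/(4*(o + o)) = -2*o/(4*(2*o)) = -2*o*1/(2*o)/4 = -1/4*1 = -1/4)
345649/q(670) - 229897/(-375876) = 345649/(-1/4) - 229897/(-375876) = 345649*(-4) - 229897*(-1/375876) = -1382596 + 229897/375876 = -519684424199/375876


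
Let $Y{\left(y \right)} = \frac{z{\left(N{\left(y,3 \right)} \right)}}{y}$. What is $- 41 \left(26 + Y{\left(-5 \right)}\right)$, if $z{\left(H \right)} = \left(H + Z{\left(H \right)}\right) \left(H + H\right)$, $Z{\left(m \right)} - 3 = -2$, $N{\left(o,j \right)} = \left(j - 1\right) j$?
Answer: $- \frac{1886}{5} \approx -377.2$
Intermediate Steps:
$N{\left(o,j \right)} = j \left(-1 + j\right)$ ($N{\left(o,j \right)} = \left(-1 + j\right) j = j \left(-1 + j\right)$)
$Z{\left(m \right)} = 1$ ($Z{\left(m \right)} = 3 - 2 = 1$)
$z{\left(H \right)} = 2 H \left(1 + H\right)$ ($z{\left(H \right)} = \left(H + 1\right) \left(H + H\right) = \left(1 + H\right) 2 H = 2 H \left(1 + H\right)$)
$Y{\left(y \right)} = \frac{84}{y}$ ($Y{\left(y \right)} = \frac{2 \cdot 3 \left(-1 + 3\right) \left(1 + 3 \left(-1 + 3\right)\right)}{y} = \frac{2 \cdot 3 \cdot 2 \left(1 + 3 \cdot 2\right)}{y} = \frac{2 \cdot 6 \left(1 + 6\right)}{y} = \frac{2 \cdot 6 \cdot 7}{y} = \frac{84}{y}$)
$- 41 \left(26 + Y{\left(-5 \right)}\right) = - 41 \left(26 + \frac{84}{-5}\right) = - 41 \left(26 + 84 \left(- \frac{1}{5}\right)\right) = - 41 \left(26 - \frac{84}{5}\right) = \left(-41\right) \frac{46}{5} = - \frac{1886}{5}$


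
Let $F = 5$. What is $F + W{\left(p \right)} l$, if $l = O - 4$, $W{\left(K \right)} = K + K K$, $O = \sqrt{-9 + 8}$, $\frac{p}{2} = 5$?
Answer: $-435 + 110 i \approx -435.0 + 110.0 i$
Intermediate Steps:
$p = 10$ ($p = 2 \cdot 5 = 10$)
$O = i$ ($O = \sqrt{-1} = i \approx 1.0 i$)
$W{\left(K \right)} = K + K^{2}$
$l = -4 + i$ ($l = i - 4 = -4 + i \approx -4.0 + 1.0 i$)
$F + W{\left(p \right)} l = 5 + 10 \left(1 + 10\right) \left(-4 + i\right) = 5 + 10 \cdot 11 \left(-4 + i\right) = 5 + 110 \left(-4 + i\right) = 5 - \left(440 - 110 i\right) = -435 + 110 i$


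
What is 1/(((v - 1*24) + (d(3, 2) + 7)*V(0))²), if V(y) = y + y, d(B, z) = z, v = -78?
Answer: 1/10404 ≈ 9.6117e-5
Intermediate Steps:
V(y) = 2*y
1/(((v - 1*24) + (d(3, 2) + 7)*V(0))²) = 1/(((-78 - 1*24) + (2 + 7)*(2*0))²) = 1/(((-78 - 24) + 9*0)²) = 1/((-102 + 0)²) = 1/((-102)²) = 1/10404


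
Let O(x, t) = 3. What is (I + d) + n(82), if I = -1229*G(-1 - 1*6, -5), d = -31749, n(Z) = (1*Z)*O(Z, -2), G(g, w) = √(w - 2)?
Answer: -31503 - 1229*I*√7 ≈ -31503.0 - 3251.6*I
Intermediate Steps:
G(g, w) = √(-2 + w)
n(Z) = 3*Z (n(Z) = (1*Z)*3 = Z*3 = 3*Z)
I = -1229*I*√7 (I = -1229*√(-2 - 5) = -1229*I*√7 ≈ -3251.6*I)
(I + d) + n(82) = (-1229*I*√7 - 31749) + 3*82 = (-31749 - 1229*I*√7) + 246 = -31503 - 1229*I*√7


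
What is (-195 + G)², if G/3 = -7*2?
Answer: 56169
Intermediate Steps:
G = -42 (G = 3*(-7*2) = 3*(-14) = -42)
(-195 + G)² = (-195 - 42)² = (-237)² = 56169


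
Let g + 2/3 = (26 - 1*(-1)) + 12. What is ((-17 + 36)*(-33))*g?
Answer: -24035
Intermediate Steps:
g = 115/3 (g = -⅔ + ((26 - 1*(-1)) + 12) = -⅔ + ((26 + 1) + 12) = -⅔ + (27 + 12) = -⅔ + 39 = 115/3 ≈ 38.333)
((-17 + 36)*(-33))*g = ((-17 + 36)*(-33))*(115/3) = (19*(-33))*(115/3) = -627*115/3 = -24035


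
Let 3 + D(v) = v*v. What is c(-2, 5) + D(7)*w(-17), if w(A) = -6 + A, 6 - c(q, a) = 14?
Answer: -1066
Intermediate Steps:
D(v) = -3 + v² (D(v) = -3 + v*v = -3 + v²)
c(q, a) = -8 (c(q, a) = 6 - 1*14 = 6 - 14 = -8)
c(-2, 5) + D(7)*w(-17) = -8 + (-3 + 7²)*(-6 - 17) = -8 + (-3 + 49)*(-23) = -8 + 46*(-23) = -8 - 1058 = -1066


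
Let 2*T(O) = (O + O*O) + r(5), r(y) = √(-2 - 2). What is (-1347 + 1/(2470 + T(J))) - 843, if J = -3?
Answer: -13393446227/6115730 - I/6115730 ≈ -2190.0 - 1.6351e-7*I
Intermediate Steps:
r(y) = 2*I (r(y) = √(-4) = 2*I)
T(O) = I + O/2 + O²/2 (T(O) = ((O + O*O) + 2*I)/2 = ((O + O²) + 2*I)/2 = (O + O² + 2*I)/2 = I + O/2 + O²/2)
(-1347 + 1/(2470 + T(J))) - 843 = (-1347 + 1/(2470 + (I + (½)*(-3) + (½)*(-3)²))) - 843 = (-1347 + 1/(2470 + (I - 3/2 + (½)*9))) - 843 = (-1347 + 1/(2470 + (I - 3/2 + 9/2))) - 843 = (-1347 + 1/(2470 + (3 + I))) - 843 = (-1347 + 1/(2473 + I)) - 843 = (-1347 + (2473 - I)/6115730) - 843 = -2190 + (2473 - I)/6115730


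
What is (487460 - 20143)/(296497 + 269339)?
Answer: 467317/565836 ≈ 0.82589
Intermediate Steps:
(487460 - 20143)/(296497 + 269339) = 467317/565836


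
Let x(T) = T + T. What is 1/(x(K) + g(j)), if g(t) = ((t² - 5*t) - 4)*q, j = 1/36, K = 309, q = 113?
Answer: 1296/194909 ≈ 0.0066493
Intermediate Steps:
x(T) = 2*T
j = 1/36 ≈ 0.027778
g(t) = -452 - 565*t + 113*t² (g(t) = ((t² - 5*t) - 4)*113 = (-4 + t² - 5*t)*113 = -452 - 565*t + 113*t²)
1/(x(K) + g(j)) = 1/(2*309 + (-452 - 565*1/36 + 113*(1/36)²)) = 1/(618 + (-452 - 565/36 + 113*(1/1296))) = 1/(618 + (-452 - 565/36 + 113/1296)) = 1/(618 - 606019/1296) = 1/(194909/1296) = 1296/194909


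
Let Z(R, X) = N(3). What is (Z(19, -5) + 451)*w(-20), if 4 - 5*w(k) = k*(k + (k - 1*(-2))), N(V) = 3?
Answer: -343224/5 ≈ -68645.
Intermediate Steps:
Z(R, X) = 3
w(k) = 4/5 - k*(2 + 2*k)/5 (w(k) = 4/5 - k*(k + (k - 1*(-2)))/5 = 4/5 - k*(k + (k + 2))/5 = 4/5 - k*(k + (2 + k))/5 = 4/5 - k*(2 + 2*k)/5)
(Z(19, -5) + 451)*w(-20) = (3 + 451)*(4/5 - 2/5*(-20) - 2/5*(-20)**2) = 454*(4/5 + 8 - 2/5*400) = 454*(4/5 + 8 - 160) = 454*(-756/5) = -343224/5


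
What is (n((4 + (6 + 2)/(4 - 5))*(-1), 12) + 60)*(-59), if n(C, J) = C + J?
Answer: -4484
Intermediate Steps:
(n((4 + (6 + 2)/(4 - 5))*(-1), 12) + 60)*(-59) = (((4 + (6 + 2)/(4 - 5))*(-1) + 12) + 60)*(-59) = (((4 + 8/(-1))*(-1) + 12) + 60)*(-59) = (((4 + 8*(-1))*(-1) + 12) + 60)*(-59) = (((4 - 8)*(-1) + 12) + 60)*(-59) = ((-4*(-1) + 12) + 60)*(-59) = ((4 + 12) + 60)*(-59) = (16 + 60)*(-59) = 76*(-59) = -4484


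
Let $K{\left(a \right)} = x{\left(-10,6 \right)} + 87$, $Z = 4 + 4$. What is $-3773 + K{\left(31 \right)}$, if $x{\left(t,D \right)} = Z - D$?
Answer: $-3684$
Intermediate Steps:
$Z = 8$
$x{\left(t,D \right)} = 8 - D$
$K{\left(a \right)} = 89$ ($K{\left(a \right)} = \left(8 - 6\right) + 87 = 2 + 87 = 89$)
$-3773 + K{\left(31 \right)} = -3773 + 89 = -3684$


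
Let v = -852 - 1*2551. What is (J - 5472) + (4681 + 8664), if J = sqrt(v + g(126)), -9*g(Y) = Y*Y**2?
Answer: 7873 + I*sqrt(225667) ≈ 7873.0 + 475.04*I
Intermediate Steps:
v = -3403 (v = -852 - 2551 = -3403)
g(Y) = -Y**3/9 (g(Y) = -Y*Y**2/9 = -Y**3/9)
J = I*sqrt(225667) (J = sqrt(-3403 - 1/9*126**3) = sqrt(-3403 - 1/9*2000376) = sqrt(-3403 - 222264) = sqrt(-225667) = I*sqrt(225667) ≈ 475.04*I)
(J - 5472) + (4681 + 8664) = (I*sqrt(225667) - 5472) + (4681 + 8664) = (-5472 + I*sqrt(225667)) + 13345 = 7873 + I*sqrt(225667)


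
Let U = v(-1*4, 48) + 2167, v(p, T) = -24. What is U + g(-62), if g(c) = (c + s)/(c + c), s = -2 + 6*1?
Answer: 132895/62 ≈ 2143.5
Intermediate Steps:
s = 4 (s = -2 + 6 = 4)
g(c) = (4 + c)/(2*c) (g(c) = (c + 4)/(c + c) = (4 + c)/((2*c)) = (4 + c)*(1/(2*c)) = (4 + c)/(2*c))
U = 2143 (U = -24 + 2167 = 2143)
U + g(-62) = 2143 + (½)*(4 - 62)/(-62) = 2143 + (½)*(-1/62)*(-58) = 2143 + 29/62 = 132895/62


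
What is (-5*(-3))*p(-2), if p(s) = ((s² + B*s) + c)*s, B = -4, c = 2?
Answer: -420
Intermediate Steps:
p(s) = s*(2 + s² - 4*s) (p(s) = ((s² - 4*s) + 2)*s = (2 + s² - 4*s)*s = s*(2 + s² - 4*s))
(-5*(-3))*p(-2) = (-5*(-3))*(-2*(2 + (-2)² - 4*(-2))) = 15*(-2*(2 + 4 + 8)) = 15*(-2*14) = 15*(-28) = -420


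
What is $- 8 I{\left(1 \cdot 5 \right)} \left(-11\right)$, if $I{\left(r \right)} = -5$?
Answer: $-440$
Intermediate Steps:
$- 8 I{\left(1 \cdot 5 \right)} \left(-11\right) = \left(-8\right) \left(-5\right) \left(-11\right) = 40 \left(-11\right) = -440$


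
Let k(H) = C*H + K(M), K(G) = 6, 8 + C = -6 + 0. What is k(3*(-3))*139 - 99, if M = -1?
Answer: 18249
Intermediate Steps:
C = -14 (C = -8 + (-6 + 0) = -8 - 6 = -14)
k(H) = 6 - 14*H (k(H) = -14*H + 6 = 6 - 14*H)
k(3*(-3))*139 - 99 = (6 - 42*(-3))*139 - 99 = (6 - 14*(-9))*139 - 99 = (6 + 126)*139 - 99 = 132*139 - 99 = 18348 - 99 = 18249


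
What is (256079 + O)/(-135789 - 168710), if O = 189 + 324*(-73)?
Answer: -232616/304499 ≈ -0.76393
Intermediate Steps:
O = -23463 (O = 189 - 23652 = -23463)
(256079 + O)/(-135789 - 168710) = (256079 - 23463)/(-135789 - 168710) = 232616/(-304499) = 232616*(-1/304499) = -232616/304499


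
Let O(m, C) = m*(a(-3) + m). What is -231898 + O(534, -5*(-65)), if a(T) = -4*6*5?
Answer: -10822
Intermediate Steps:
a(T) = -120 (a(T) = -24*5 = -120)
O(m, C) = m*(-120 + m)
-231898 + O(534, -5*(-65)) = -231898 + 534*(-120 + 534) = -231898 + 534*414 = -231898 + 221076 = -10822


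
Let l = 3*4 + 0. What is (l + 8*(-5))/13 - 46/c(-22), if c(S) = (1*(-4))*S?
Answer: -1531/572 ≈ -2.6766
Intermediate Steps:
c(S) = -4*S
l = 12 (l = 12 + 0 = 12)
(l + 8*(-5))/13 - 46/c(-22) = (12 + 8*(-5))/13 - 46/((-4*(-22))) = (12 - 40)*(1/13) - 46/88 = -28*1/13 - 46*1/88 = -28/13 - 23/44 = -1531/572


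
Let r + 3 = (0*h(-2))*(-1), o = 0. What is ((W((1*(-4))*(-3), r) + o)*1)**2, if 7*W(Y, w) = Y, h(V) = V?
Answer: 144/49 ≈ 2.9388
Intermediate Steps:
r = -3 (r = -3 + (0*(-2))*(-1) = -3 + 0*(-1) = -3 + 0 = -3)
W(Y, w) = Y/7
((W((1*(-4))*(-3), r) + o)*1)**2 = ((((1*(-4))*(-3))/7 + 0)*1)**2 = (((-4*(-3))/7 + 0)*1)**2 = (((1/7)*12 + 0)*1)**2 = ((12/7 + 0)*1)**2 = ((12/7)*1)**2 = (12/7)**2 = 144/49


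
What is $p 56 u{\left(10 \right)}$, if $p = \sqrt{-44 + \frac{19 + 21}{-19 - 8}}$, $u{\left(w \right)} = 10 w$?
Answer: $\frac{11200 i \sqrt{921}}{9} \approx 37766.0 i$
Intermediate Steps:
$p = \frac{2 i \sqrt{921}}{9}$ ($p = \sqrt{-44 + \frac{40}{-27}} = \sqrt{-44 + 40 \left(- \frac{1}{27}\right)} = \sqrt{-44 - \frac{40}{27}} = \sqrt{- \frac{1228}{27}} = \frac{2 i \sqrt{921}}{9} \approx 6.744 i$)
$p 56 u{\left(10 \right)} = \frac{2 i \sqrt{921}}{9} \cdot 56 \cdot 10 \cdot 10 = \frac{112 i \sqrt{921}}{9} \cdot 100 = \frac{11200 i \sqrt{921}}{9}$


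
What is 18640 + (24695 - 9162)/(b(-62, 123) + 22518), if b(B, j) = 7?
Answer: 419881533/22525 ≈ 18641.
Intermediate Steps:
18640 + (24695 - 9162)/(b(-62, 123) + 22518) = 18640 + (24695 - 9162)/(7 + 22518) = 18640 + 15533/22525 = 419881533/22525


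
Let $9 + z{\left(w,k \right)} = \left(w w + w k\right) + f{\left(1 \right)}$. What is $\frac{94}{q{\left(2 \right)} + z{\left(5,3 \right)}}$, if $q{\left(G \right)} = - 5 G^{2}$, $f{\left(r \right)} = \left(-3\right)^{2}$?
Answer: $\frac{47}{10} \approx 4.7$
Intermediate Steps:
$f{\left(r \right)} = 9$
$z{\left(w,k \right)} = w^{2} + k w$ ($z{\left(w,k \right)} = -9 + \left(\left(w w + w k\right) + 9\right) = -9 + \left(\left(w^{2} + k w\right) + 9\right) = -9 + \left(9 + w^{2} + k w\right) = w^{2} + k w$)
$\frac{94}{q{\left(2 \right)} + z{\left(5,3 \right)}} = \frac{94}{- 5 \cdot 2^{2} + 5 \left(3 + 5\right)} = \frac{94}{\left(-5\right) 4 + 5 \cdot 8} = \frac{94}{-20 + 40} = \frac{94}{20} = 94 \cdot \frac{1}{20} = \frac{47}{10}$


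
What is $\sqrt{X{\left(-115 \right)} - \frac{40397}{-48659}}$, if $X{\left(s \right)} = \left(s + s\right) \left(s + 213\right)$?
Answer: $\frac{i \sqrt{53365953576117}}{48659} \approx 150.13 i$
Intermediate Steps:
$X{\left(s \right)} = 2 s \left(213 + s\right)$
$\sqrt{X{\left(-115 \right)} - \frac{40397}{-48659}} = \sqrt{2 \left(-115\right) \left(213 - 115\right) - \frac{40397}{-48659}} = \sqrt{2 \left(-115\right) 98 - - \frac{40397}{48659}} = \sqrt{-22540 + \frac{40397}{48659}} = \sqrt{- \frac{1096733463}{48659}} = \frac{i \sqrt{53365953576117}}{48659}$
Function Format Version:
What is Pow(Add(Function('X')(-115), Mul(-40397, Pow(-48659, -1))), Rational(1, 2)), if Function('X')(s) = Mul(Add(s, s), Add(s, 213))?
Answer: Mul(Rational(1, 48659), I, Pow(53365953576117, Rational(1, 2))) ≈ Mul(150.13, I)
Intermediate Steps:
Function('X')(s) = Mul(2, s, Add(213, s)) (Function('X')(s) = Mul(Mul(2, s), Add(213, s)) = Mul(2, s, Add(213, s)))
Pow(Add(Function('X')(-115), Mul(-40397, Pow(-48659, -1))), Rational(1, 2)) = Pow(Add(Mul(2, -115, Add(213, -115)), Mul(-40397, Pow(-48659, -1))), Rational(1, 2)) = Pow(Add(Mul(2, -115, 98), Mul(-40397, Rational(-1, 48659))), Rational(1, 2)) = Pow(Add(-22540, Rational(40397, 48659)), Rational(1, 2)) = Pow(Rational(-1096733463, 48659), Rational(1, 2)) = Mul(Rational(1, 48659), I, Pow(53365953576117, Rational(1, 2)))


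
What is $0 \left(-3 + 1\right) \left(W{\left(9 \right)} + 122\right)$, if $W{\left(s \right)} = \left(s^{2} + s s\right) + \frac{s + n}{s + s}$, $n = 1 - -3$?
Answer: $0$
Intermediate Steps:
$n = 4$ ($n = 1 + 3 = 4$)
$W{\left(s \right)} = 2 s^{2} + \frac{4 + s}{2 s}$ ($W{\left(s \right)} = \left(s^{2} + s s\right) + \frac{s + 4}{s + s} = \left(s^{2} + s^{2}\right) + \frac{4 + s}{2 s} = 2 s^{2} + \left(4 + s\right) \frac{1}{2 s} = 2 s^{2} + \frac{4 + s}{2 s}$)
$0 \left(-3 + 1\right) \left(W{\left(9 \right)} + 122\right) = 0 \left(-3 + 1\right) \left(\frac{4 + 9 + 4 \cdot 9^{3}}{2 \cdot 9} + 122\right) = 0 \left(-2\right) \left(\frac{1}{2} \cdot \frac{1}{9} \left(4 + 9 + 4 \cdot 729\right) + 122\right) = 0 \left(\frac{1}{2} \cdot \frac{1}{9} \left(4 + 9 + 2916\right) + 122\right) = 0 \left(\frac{1}{2} \cdot \frac{1}{9} \cdot 2929 + 122\right) = 0 \left(\frac{2929}{18} + 122\right) = 0 \cdot \frac{5125}{18} = 0$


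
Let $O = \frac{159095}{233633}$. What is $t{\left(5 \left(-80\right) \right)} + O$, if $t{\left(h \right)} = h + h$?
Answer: $- \frac{186747305}{233633} \approx -799.32$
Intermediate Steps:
$t{\left(h \right)} = 2 h$
$O = \frac{159095}{233633}$ ($O = 159095 \cdot \frac{1}{233633} = \frac{159095}{233633} \approx 0.68096$)
$t{\left(5 \left(-80\right) \right)} + O = 2 \cdot 5 \left(-80\right) + \frac{159095}{233633} = 2 \left(-400\right) + \frac{159095}{233633} = -800 + \frac{159095}{233633} = - \frac{186747305}{233633}$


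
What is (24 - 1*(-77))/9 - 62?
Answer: -457/9 ≈ -50.778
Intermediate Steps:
(24 - 1*(-77))/9 - 62 = (24 + 77)*(1/9) - 62 = 101*(1/9) - 62 = 101/9 - 62 = -457/9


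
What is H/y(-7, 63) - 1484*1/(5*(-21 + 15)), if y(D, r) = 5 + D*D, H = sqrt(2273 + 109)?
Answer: 742/15 + sqrt(2382)/54 ≈ 50.370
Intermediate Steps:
H = sqrt(2382) ≈ 48.806
y(D, r) = 5 + D**2
H/y(-7, 63) - 1484*1/(5*(-21 + 15)) = sqrt(2382)/(5 + (-7)**2) - 1484*1/(5*(-21 + 15)) = sqrt(2382)/(5 + 49) - 1484/((-6*5)) = sqrt(2382)/54 - 1484/(-30) = sqrt(2382)*(1/54) - 1484*(-1/30) = sqrt(2382)/54 + 742/15 = 742/15 + sqrt(2382)/54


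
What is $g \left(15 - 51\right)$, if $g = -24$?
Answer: $864$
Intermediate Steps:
$g \left(15 - 51\right) = - 24 \left(15 - 51\right) = \left(-24\right) \left(-36\right) = 864$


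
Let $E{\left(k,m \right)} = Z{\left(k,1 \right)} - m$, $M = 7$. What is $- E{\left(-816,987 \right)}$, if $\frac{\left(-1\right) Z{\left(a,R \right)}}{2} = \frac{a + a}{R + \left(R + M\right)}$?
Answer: $\frac{1873}{3} \approx 624.33$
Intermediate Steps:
$Z{\left(a,R \right)} = - \frac{4 a}{7 + 2 R}$ ($Z{\left(a,R \right)} = - 2 \frac{a + a}{R + \left(R + 7\right)} = - 2 \frac{2 a}{R + \left(7 + R\right)} = - 2 \frac{2 a}{7 + 2 R} = - \frac{4 a}{7 + 2 R}$)
$E{\left(k,m \right)} = - m - \frac{4 k}{9}$ ($E{\left(k,m \right)} = - \frac{4 k}{7 + 2 \cdot 1} - m = - \frac{4 k}{7 + 2} - m = - \frac{4 k}{9} - m = - m - \frac{4 k}{9}$)
$- E{\left(-816,987 \right)} = - (\left(-1\right) 987 - - \frac{1088}{3}) = - (-987 + \frac{1088}{3}) = \left(-1\right) \left(- \frac{1873}{3}\right) = \frac{1873}{3}$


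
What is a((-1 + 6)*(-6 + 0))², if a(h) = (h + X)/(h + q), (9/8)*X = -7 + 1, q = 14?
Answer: 2809/576 ≈ 4.8767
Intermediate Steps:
X = -16/3 (X = 8*(-7 + 1)/9 = (8/9)*(-6) = -16/3 ≈ -5.3333)
a(h) = (-16/3 + h)/(14 + h) (a(h) = (h - 16/3)/(h + 14) = (-16/3 + h)/(14 + h))
a((-1 + 6)*(-6 + 0))² = ((-16/3 + (-1 + 6)*(-6 + 0))/(14 + (-1 + 6)*(-6 + 0)))² = ((-16/3 + 5*(-6))/(14 + 5*(-6)))² = ((-16/3 - 30)/(14 - 30))² = (-106/3/(-16))² = (-1/16*(-106/3))² = (53/24)² = 2809/576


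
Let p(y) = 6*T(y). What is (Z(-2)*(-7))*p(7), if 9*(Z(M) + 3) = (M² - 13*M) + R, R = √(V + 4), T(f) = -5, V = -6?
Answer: 70 + 70*I*√2/3 ≈ 70.0 + 32.998*I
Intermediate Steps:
R = I*√2 (R = √(-6 + 4) = √(-2) = I*√2 ≈ 1.4142*I)
Z(M) = -3 - 13*M/9 + M²/9 + I*√2/9 (Z(M) = -3 + ((M² - 13*M) + I*√2)/9 = -3 + (M² - 13*M + I*√2)/9 = -3 + (-13*M/9 + M²/9 + I*√2/9) = -3 - 13*M/9 + M²/9 + I*√2/9)
p(y) = -30 (p(y) = 6*(-5) = -30)
(Z(-2)*(-7))*p(7) = ((-3 - 13/9*(-2) + (⅑)*(-2)² + I*√2/9)*(-7))*(-30) = ((-3 + 26/9 + (⅑)*4 + I*√2/9)*(-7))*(-30) = ((-3 + 26/9 + 4/9 + I*√2/9)*(-7))*(-30) = ((⅓ + I*√2/9)*(-7))*(-30) = (-7/3 - 7*I*√2/9)*(-30) = 70 + 70*I*√2/3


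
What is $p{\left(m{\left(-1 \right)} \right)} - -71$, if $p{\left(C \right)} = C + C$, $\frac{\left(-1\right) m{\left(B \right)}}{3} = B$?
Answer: $77$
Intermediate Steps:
$m{\left(B \right)} = - 3 B$
$p{\left(C \right)} = 2 C$
$p{\left(m{\left(-1 \right)} \right)} - -71 = 2 \left(\left(-3\right) \left(-1\right)\right) - -71 = 2 \cdot 3 + 71 = 6 + 71 = 77$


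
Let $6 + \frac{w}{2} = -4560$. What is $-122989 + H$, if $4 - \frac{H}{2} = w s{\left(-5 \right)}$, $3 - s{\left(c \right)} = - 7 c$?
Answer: $-707429$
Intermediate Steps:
$w = -9132$ ($w = -12 + 2 \left(-4560\right) = -12 - 9120 = -9132$)
$s{\left(c \right)} = 3 + 7 c$ ($s{\left(c \right)} = 3 - - 7 c = 3 + 7 c$)
$H = -584440$ ($H = 8 - 2 \left(- 9132 \left(3 + 7 \left(-5\right)\right)\right) = 8 - 2 \left(- 9132 \left(3 - 35\right)\right) = 8 - 2 \left(\left(-9132\right) \left(-32\right)\right) = 8 - 584448 = -584440$)
$-122989 + H = -122989 - 584440 = -707429$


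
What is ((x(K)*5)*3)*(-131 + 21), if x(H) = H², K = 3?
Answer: -14850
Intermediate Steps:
((x(K)*5)*3)*(-131 + 21) = ((3²*5)*3)*(-131 + 21) = ((9*5)*3)*(-110) = (45*3)*(-110) = 135*(-110) = -14850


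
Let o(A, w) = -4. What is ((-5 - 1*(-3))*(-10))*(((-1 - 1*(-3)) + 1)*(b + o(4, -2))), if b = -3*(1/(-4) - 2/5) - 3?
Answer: -303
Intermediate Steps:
b = -21/20 (b = -3*(1*(-¼) - 2*⅕) - 3 = -3*(-¼ - ⅖) - 3 = -3*(-13/20) - 3 = 39/20 - 3 = -21/20 ≈ -1.0500)
((-5 - 1*(-3))*(-10))*(((-1 - 1*(-3)) + 1)*(b + o(4, -2))) = ((-5 - 1*(-3))*(-10))*(((-1 - 1*(-3)) + 1)*(-21/20 - 4)) = ((-5 + 3)*(-10))*(((-1 + 3) + 1)*(-101/20)) = (-2*(-10))*((2 + 1)*(-101/20)) = 20*(3*(-101/20)) = 20*(-303/20) = -303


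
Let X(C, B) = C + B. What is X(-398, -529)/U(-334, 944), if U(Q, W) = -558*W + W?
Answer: 927/525808 ≈ 0.0017630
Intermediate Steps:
X(C, B) = B + C
U(Q, W) = -557*W
X(-398, -529)/U(-334, 944) = (-529 - 398)/((-557*944)) = -927/(-525808) = -927*(-1/525808) = 927/525808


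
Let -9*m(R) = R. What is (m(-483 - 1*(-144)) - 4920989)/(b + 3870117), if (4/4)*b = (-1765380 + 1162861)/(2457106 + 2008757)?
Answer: -10988147242167/8641705856726 ≈ -1.2715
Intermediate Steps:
m(R) = -R/9
b = -602519/4465863 (b = (-1765380 + 1162861)/(2457106 + 2008757) = -602519/4465863 ≈ -0.13492)
(m(-483 - 1*(-144)) - 4920989)/(b + 3870117) = (-(-483 - 1*(-144))/9 - 4920989)/(-602519/4465863 + 3870117) = (-(-483 + 144)/9 - 4920989)/(17283411713452/4465863) = (-⅑*(-339) - 4920989)*(4465863/17283411713452) = (113/3 - 4920989)*(4465863/17283411713452) = -14762854/3*4465863/17283411713452 = -10988147242167/8641705856726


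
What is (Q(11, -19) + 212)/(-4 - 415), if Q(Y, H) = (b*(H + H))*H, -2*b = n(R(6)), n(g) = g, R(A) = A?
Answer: 1954/419 ≈ 4.6635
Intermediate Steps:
b = -3 (b = -½*6 = -3)
Q(Y, H) = -6*H² (Q(Y, H) = (-3*(H + H))*H = (-6*H)*H = -6*H²)
(Q(11, -19) + 212)/(-4 - 415) = (-6*(-19)² + 212)/(-4 - 415) = (-6*361 + 212)/(-419) = (-2166 + 212)*(-1/419) = -1954*(-1/419) = 1954/419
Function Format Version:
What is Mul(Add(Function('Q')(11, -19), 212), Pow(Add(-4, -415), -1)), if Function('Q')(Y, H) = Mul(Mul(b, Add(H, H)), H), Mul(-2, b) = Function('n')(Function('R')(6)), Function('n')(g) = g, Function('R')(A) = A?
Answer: Rational(1954, 419) ≈ 4.6635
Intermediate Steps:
b = -3 (b = Mul(Rational(-1, 2), 6) = -3)
Function('Q')(Y, H) = Mul(-6, Pow(H, 2)) (Function('Q')(Y, H) = Mul(Mul(-3, Add(H, H)), H) = Mul(Mul(-3, Mul(2, H)), H) = Mul(Mul(-6, H), H) = Mul(-6, Pow(H, 2)))
Mul(Add(Function('Q')(11, -19), 212), Pow(Add(-4, -415), -1)) = Mul(Add(Mul(-6, Pow(-19, 2)), 212), Pow(Add(-4, -415), -1)) = Mul(Add(Mul(-6, 361), 212), Pow(-419, -1)) = Mul(Add(-2166, 212), Rational(-1, 419)) = Mul(-1954, Rational(-1, 419)) = Rational(1954, 419)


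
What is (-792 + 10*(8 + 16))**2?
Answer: 304704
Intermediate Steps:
(-792 + 10*(8 + 16))**2 = (-792 + 10*24)**2 = (-792 + 240)**2 = (-552)**2 = 304704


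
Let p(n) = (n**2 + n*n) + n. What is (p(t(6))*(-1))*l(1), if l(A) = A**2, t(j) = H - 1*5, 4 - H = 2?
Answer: -15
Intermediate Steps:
H = 2 (H = 4 - 1*2 = 4 - 2 = 2)
t(j) = -3 (t(j) = 2 - 1*5 = 2 - 5 = -3)
p(n) = n + 2*n**2 (p(n) = (n**2 + n**2) + n = 2*n**2 + n = n + 2*n**2)
(p(t(6))*(-1))*l(1) = (-3*(1 + 2*(-3))*(-1))*1**2 = (-3*(1 - 6)*(-1))*1 = (-3*(-5)*(-1))*1 = (15*(-1))*1 = -15*1 = -15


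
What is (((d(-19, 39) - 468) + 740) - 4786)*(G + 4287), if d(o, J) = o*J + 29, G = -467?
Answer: -19963320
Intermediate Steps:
d(o, J) = 29 + J*o (d(o, J) = J*o + 29 = 29 + J*o)
(((d(-19, 39) - 468) + 740) - 4786)*(G + 4287) = ((((29 + 39*(-19)) - 468) + 740) - 4786)*(-467 + 4287) = ((((29 - 741) - 468) + 740) - 4786)*3820 = (((-712 - 468) + 740) - 4786)*3820 = ((-1180 + 740) - 4786)*3820 = (-440 - 4786)*3820 = -5226*3820 = -19963320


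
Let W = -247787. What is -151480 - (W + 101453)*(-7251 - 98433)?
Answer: -15465313936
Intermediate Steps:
-151480 - (W + 101453)*(-7251 - 98433) = -151480 - (-247787 + 101453)*(-7251 - 98433) = -151480 - (-146334)*(-105684) = -151480 - 1*15465162456 = -151480 - 15465162456 = -15465313936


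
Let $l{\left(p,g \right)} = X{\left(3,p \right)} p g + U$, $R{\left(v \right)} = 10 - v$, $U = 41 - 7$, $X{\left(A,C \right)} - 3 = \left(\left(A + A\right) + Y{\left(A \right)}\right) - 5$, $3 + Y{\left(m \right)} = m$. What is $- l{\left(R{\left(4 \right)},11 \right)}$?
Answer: $-298$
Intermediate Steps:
$Y{\left(m \right)} = -3 + m$
$X{\left(A,C \right)} = -5 + 3 A$ ($X{\left(A,C \right)} = 3 + \left(\left(\left(A + A\right) + \left(-3 + A\right)\right) - 5\right) = 3 + \left(\left(2 A + \left(-3 + A\right)\right) - 5\right) = 3 + \left(\left(-3 + 3 A\right) - 5\right) = 3 + \left(-8 + 3 A\right) = -5 + 3 A$)
$U = 34$
$l{\left(p,g \right)} = 34 + 4 g p$ ($l{\left(p,g \right)} = \left(-5 + 3 \cdot 3\right) p g + 34 = \left(-5 + 9\right) p g + 34 = 4 p g + 34 = 4 g p + 34 = 34 + 4 g p$)
$- l{\left(R{\left(4 \right)},11 \right)} = - (34 + 4 \cdot 11 \left(10 - 4\right)) = - (34 + 4 \cdot 11 \cdot 6) = - (34 + 264) = \left(-1\right) 298 = -298$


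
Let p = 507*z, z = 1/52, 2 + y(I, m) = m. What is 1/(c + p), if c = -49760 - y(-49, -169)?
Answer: -4/198317 ≈ -2.0170e-5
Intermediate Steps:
y(I, m) = -2 + m
z = 1/52 ≈ 0.019231
c = -49589 (c = -49760 - (-2 - 169) = -49760 - 1*(-171) = -49760 + 171 = -49589)
p = 39/4 (p = 507*(1/52) = 39/4 ≈ 9.7500)
1/(c + p) = 1/(-49589 + 39/4) = 1/(-198317/4) = -4/198317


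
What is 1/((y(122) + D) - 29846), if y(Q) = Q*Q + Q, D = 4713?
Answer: -1/10127 ≈ -9.8746e-5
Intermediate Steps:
y(Q) = Q + Q² (y(Q) = Q² + Q = Q + Q²)
1/((y(122) + D) - 29846) = 1/((122*(1 + 122) + 4713) - 29846) = 1/((122*123 + 4713) - 29846) = 1/((15006 + 4713) - 29846) = 1/(19719 - 29846) = 1/(-10127) = -1/10127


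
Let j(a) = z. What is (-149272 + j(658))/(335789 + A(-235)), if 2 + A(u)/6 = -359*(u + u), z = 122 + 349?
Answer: -148801/1348157 ≈ -0.11037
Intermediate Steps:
z = 471
j(a) = 471
A(u) = -12 - 4308*u (A(u) = -12 + 6*(-359*(u + u)) = -12 + 6*(-718*u) = -12 - 4308*u)
(-149272 + j(658))/(335789 + A(-235)) = (-149272 + 471)/(335789 + (-12 - 4308*(-235))) = -148801/(335789 + (-12 + 1012380)) = -148801/(335789 + 1012368) = -148801/1348157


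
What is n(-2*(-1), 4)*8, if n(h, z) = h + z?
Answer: 48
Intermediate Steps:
n(-2*(-1), 4)*8 = (-2*(-1) + 4)*8 = (2 + 4)*8 = 6*8 = 48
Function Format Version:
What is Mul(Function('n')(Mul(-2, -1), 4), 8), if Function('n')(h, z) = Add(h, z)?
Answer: 48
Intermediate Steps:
Mul(Function('n')(Mul(-2, -1), 4), 8) = Mul(Add(Mul(-2, -1), 4), 8) = Mul(Add(2, 4), 8) = Mul(6, 8) = 48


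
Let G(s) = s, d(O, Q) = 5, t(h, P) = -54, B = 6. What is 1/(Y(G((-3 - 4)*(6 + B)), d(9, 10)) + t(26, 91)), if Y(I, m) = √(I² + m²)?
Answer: 54/4165 + √7081/4165 ≈ 0.033169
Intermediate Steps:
1/(Y(G((-3 - 4)*(6 + B)), d(9, 10)) + t(26, 91)) = 1/(√(((-3 - 4)*(6 + 6))² + 5²) - 54) = 1/(√((-7*12)² + 25) - 54) = 1/(√((-84)² + 25) - 54) = 1/(√(7056 + 25) - 54) = 1/(√7081 - 54) = 1/(-54 + √7081)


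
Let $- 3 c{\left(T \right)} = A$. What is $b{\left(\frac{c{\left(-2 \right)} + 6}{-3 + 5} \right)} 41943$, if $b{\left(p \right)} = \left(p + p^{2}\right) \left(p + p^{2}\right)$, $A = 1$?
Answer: $\frac{2137429261}{432} \approx 4.9478 \cdot 10^{6}$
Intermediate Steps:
$c{\left(T \right)} = - \frac{1}{3}$ ($c{\left(T \right)} = \left(- \frac{1}{3}\right) 1 = - \frac{1}{3}$)
$b{\left(p \right)} = \left(p + p^{2}\right)^{2}$
$b{\left(\frac{c{\left(-2 \right)} + 6}{-3 + 5} \right)} 41943 = \left(\frac{- \frac{1}{3} + 6}{-3 + 5}\right)^{2} \left(1 + \frac{- \frac{1}{3} + 6}{-3 + 5}\right)^{2} \cdot 41943 = \left(\frac{17}{3 \cdot 2}\right)^{2} \left(1 + \frac{17}{3 \cdot 2}\right)^{2} \cdot 41943 = \left(\frac{17}{3} \cdot \frac{1}{2}\right)^{2} \left(1 + \frac{17}{3} \cdot \frac{1}{2}\right)^{2} \cdot 41943 = \left(\frac{17}{6}\right)^{2} \left(1 + \frac{17}{6}\right)^{2} \cdot 41943 = \frac{289 \left(\frac{23}{6}\right)^{2}}{36} \cdot 41943 = \frac{289}{36} \cdot \frac{529}{36} \cdot 41943 = \frac{152881}{1296} \cdot 41943 = \frac{2137429261}{432}$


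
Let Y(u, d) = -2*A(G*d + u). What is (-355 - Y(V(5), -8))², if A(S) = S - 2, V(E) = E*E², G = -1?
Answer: 8649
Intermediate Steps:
V(E) = E³
A(S) = -2 + S
Y(u, d) = 4 - 2*u + 2*d (Y(u, d) = -2*(-2 + (-d + u)) = -2*(-2 + (u - d)) = -2*(-2 + u - d) = 4 - 2*u + 2*d)
(-355 - Y(V(5), -8))² = (-355 - (4 - 2*5³ + 2*(-8)))² = (-355 - (4 - 2*125 - 16))² = (-355 - (4 - 250 - 16))² = (-355 - 1*(-262))² = (-355 + 262)² = (-93)² = 8649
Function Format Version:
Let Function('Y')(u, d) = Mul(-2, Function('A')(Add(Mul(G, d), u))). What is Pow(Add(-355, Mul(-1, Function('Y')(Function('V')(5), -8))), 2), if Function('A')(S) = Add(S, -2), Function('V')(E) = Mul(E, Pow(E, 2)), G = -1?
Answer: 8649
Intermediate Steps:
Function('V')(E) = Pow(E, 3)
Function('A')(S) = Add(-2, S)
Function('Y')(u, d) = Add(4, Mul(-2, u), Mul(2, d)) (Function('Y')(u, d) = Mul(-2, Add(-2, Add(Mul(-1, d), u))) = Mul(-2, Add(-2, Add(u, Mul(-1, d)))) = Mul(-2, Add(-2, u, Mul(-1, d))) = Add(4, Mul(-2, u), Mul(2, d)))
Pow(Add(-355, Mul(-1, Function('Y')(Function('V')(5), -8))), 2) = Pow(Add(-355, Mul(-1, Add(4, Mul(-2, Pow(5, 3)), Mul(2, -8)))), 2) = Pow(Add(-355, Mul(-1, Add(4, Mul(-2, 125), -16))), 2) = Pow(Add(-355, Mul(-1, Add(4, -250, -16))), 2) = Pow(Add(-355, Mul(-1, -262)), 2) = Pow(Add(-355, 262), 2) = Pow(-93, 2) = 8649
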